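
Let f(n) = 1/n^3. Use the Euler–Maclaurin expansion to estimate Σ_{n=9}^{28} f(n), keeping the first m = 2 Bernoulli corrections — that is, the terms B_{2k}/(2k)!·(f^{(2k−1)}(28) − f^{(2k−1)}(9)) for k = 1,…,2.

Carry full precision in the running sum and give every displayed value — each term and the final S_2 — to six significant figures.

∫_9^28 1/x^3 dx evaluates to 0.00553508.
Boundary: ½(f(9) + f(28)) = ½(0.00137174 + 4.55539e-05) = 0.000708648.
Integral + boundary = 0.00624373.
Correction k=1: B_{2}/2! · (f^{(1)}(28) − f^{(1)}(9)) = 1/12 · (-4.88078e-06 − (-0.000457247)) = 3.76972e-05.
Partial sum through k=1: 0.00628143.
Correction k=2: B_{4}/4! · (f^{(3)}(28) − f^{(3)}(9)) = −1/720 · (-1.24510e-07 − (-0.000112901)) = -1.56633e-07.

S_2 ≈ 0.00628127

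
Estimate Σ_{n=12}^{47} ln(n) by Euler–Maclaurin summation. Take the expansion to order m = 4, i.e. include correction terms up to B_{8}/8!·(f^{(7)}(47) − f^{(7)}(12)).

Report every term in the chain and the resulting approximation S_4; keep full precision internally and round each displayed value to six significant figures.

S_4 ≈ 119.300

Integral: ∫_12^47 ln(x) dx = 116.138.
Boundary: ½(f(12) + f(47)) = ½(2.48491 + 3.85015) = 3.16753.
Integral + boundary = 119.306.
k=1: B_{2}/(2)! × [f^{(1)}(47) − f^{(1)}(12)] = 1/12 × (0.0212766 − 0.0833333) = -0.00517139.
After k=1: 119.300.
k=2: B_{4}/(4)! × [f^{(3)}(47) − f^{(3)}(12)] = −1/720 × (1.92636e-05 − 0.00115741) = 1.58076e-06.
After k=2: 119.300.
k=3: B_{6}/(6)! × [f^{(5)}(47) − f^{(5)}(12)] = 1/30240 × (1.04646e-07 − 9.64506e-05) = -3.18604e-09.
After k=3: 119.300.
k=4: B_{8}/(8)! × [f^{(7)}(47) − f^{(7)}(12)] = −1/1209600 × (1.42117e-09 − 2.00939e-05) = 1.66108e-11.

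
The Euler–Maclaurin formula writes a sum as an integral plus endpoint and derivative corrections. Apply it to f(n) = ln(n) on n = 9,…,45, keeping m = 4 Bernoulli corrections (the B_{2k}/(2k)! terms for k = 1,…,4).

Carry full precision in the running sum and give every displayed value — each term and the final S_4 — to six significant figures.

S_4 ≈ 118.519

∫_9^45 ln(x) dx evaluates to 115.525.
½[f(9) + f(45)] = ½[2.19722 + 3.80666] = 3.00194.
So far: 118.527.
k=1: B_{2}/(2)! × [f^{(1)}(45) − f^{(1)}(9)] = 1/12 × (0.0222222 − 0.111111) = -0.00740741.
Partial sum through k=1: 118.519.
k=2: B_{4}/(4)! × [f^{(3)}(45) − f^{(3)}(9)] = −1/720 × (2.19479e-05 − 0.00274348) = 3.77991e-06.
Partial sum through k=2: 118.519.
k=3: B_{6}/(6)! × [f^{(5)}(45) − f^{(5)}(9)] = 1/30240 × (1.30061e-07 − 0.000406442) = -1.34362e-08.
Partial sum through k=3: 118.519.
k=4: B_{8}/(8)! × [f^{(7)}(45) − f^{(7)}(9)] = −1/1209600 × (1.92684e-09 − 0.000150534) = 1.24448e-10.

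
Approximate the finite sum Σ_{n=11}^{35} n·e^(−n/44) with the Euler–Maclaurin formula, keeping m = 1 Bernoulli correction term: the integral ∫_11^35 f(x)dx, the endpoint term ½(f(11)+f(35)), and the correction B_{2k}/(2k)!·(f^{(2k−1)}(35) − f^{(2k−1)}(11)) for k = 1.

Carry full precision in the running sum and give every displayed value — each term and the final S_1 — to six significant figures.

The integral term ∫_11^35 x·e^(−x/44) dx = 315.715.
Boundary: ½(f(11) + f(35)) = ½(8.56681 + 15.7982) = 12.1825.
Running total after boundary: 327.897.
Order-1 term: 1/12 · (0.0923269 − 0.584101) = -0.0409811.

S_1 ≈ 327.856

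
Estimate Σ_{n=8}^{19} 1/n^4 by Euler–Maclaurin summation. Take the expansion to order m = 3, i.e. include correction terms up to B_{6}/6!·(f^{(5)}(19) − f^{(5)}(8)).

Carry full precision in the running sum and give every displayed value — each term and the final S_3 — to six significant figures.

The integral term ∫_8^19 1/x^4 dx = 0.000602444.
½[f(8) + f(19)] = ½[0.000244141 + 7.67336e-06] = 0.000125907.
Running total after boundary: 0.000728351.
Order-1 term: 1/12 · (-1.61544e-06 − (-0.000122070)) = 1.00379e-05.
Partial sum through k=1: 0.000738389.
Order-2 term: −1/720 · (-1.34247e-07 − (-5.72205e-05)) = -7.92864e-08.
Partial sum through k=2: 0.000738309.
Order-3 term: 1/30240 · (-2.08251e-08 − (-5.00679e-05)) = 1.65500e-09.

S_3 ≈ 0.000738311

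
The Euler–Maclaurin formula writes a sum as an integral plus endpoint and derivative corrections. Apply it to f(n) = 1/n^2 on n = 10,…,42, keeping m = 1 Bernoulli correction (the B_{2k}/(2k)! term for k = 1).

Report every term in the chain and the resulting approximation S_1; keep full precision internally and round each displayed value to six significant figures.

Integral: ∫_10^42 1/x^2 dx = 0.0761905.
Boundary: ½(f(10) + f(42)) = ½(0.0100000 + 0.000566893) = 0.00528345.
Integral + boundary = 0.0814739.
Correction k=1: B_{2}/2! · (f^{(1)}(42) − f^{(1)}(10)) = 1/12 · (-2.69949e-05 − (-0.00200000)) = 0.000164417.

S_1 ≈ 0.0816383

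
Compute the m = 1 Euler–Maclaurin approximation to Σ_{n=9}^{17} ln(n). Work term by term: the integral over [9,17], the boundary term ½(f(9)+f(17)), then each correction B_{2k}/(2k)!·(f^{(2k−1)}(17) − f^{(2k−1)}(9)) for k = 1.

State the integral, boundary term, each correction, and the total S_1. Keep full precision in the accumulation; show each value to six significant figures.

Integral: ∫_9^17 ln(x) dx = 20.3896.
Boundary: ½(f(9) + f(17)) = ½(2.19722 + 2.83321) = 2.51522.
Running total after boundary: 22.9048.
Order-1 term: 1/12 · (0.0588235 − 0.111111) = -0.00435730.

S_1 ≈ 22.9005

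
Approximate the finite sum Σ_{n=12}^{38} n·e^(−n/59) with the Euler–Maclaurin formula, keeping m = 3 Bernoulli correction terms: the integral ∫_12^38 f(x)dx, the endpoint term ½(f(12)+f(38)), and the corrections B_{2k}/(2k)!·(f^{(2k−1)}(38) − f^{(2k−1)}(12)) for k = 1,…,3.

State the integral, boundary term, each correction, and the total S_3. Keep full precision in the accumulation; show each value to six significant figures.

The integral term ∫_12^38 x·e^(−x/59) dx = 412.613.
½[f(12) + f(38)] = ½[9.79152 + 19.9558] = 14.8736.
Integral + boundary = 427.486.
k=1: B_{2}/(2)! × [f^{(1)}(38) − f^{(1)}(12)] = 1/12 × (0.186918 − 0.650002) = -0.0385903.
Running total after k=1: 427.448.
k=2: B_{4}/(4)! × [f^{(3)}(38) − f^{(3)}(12)] = −1/720 × (0.000355421 − 0.000655536) = 4.16826e-07.
Running total after k=2: 427.448.
k=3: B_{6}/(6)! × [f^{(5)}(38) − f^{(5)}(12)] = 1/30240 × (1.88781e-07 − 3.22995e-07) = -4.43829e-12.

S_3 ≈ 427.448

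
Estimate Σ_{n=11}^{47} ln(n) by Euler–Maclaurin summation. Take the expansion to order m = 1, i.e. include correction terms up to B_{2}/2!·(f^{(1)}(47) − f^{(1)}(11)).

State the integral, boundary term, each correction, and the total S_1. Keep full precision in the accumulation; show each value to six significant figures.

S_1 ≈ 121.698

∫_11^47 ln(x) dx evaluates to 118.580.
Boundary: ½(f(11) + f(47)) = ½(2.39790 + 3.85015) = 3.12402.
So far: 121.704.
Order-1 term: 1/12 · (0.0212766 − 0.0909091) = -0.00580271.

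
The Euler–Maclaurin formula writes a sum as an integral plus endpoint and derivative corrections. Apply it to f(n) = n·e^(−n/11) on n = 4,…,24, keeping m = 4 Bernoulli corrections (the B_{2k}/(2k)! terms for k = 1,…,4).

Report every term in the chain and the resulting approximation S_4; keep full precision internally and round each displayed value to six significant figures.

The integral term ∫_4^24 x·e^(−x/11) dx = 71.2568.
½[f(4) + f(24)] = ½[2.78058 + 2.70807] = 2.74432.
Running total after boundary: 74.0011.
k=1: B_{2}/(2)! × [f^{(1)}(24) − f^{(1)}(4)] = 1/12 × (-0.133352 − 0.442364) = -0.0479763.
Running total after k=1: 73.9532.
k=2: B_{4}/(4)! × [f^{(3)}(24) − f^{(3)}(4)] = −1/720 × (0.000762979 − 0.0151459) = 1.99763e-05.
Running total after k=2: 73.9532.
k=3: B_{6}/(6)! × [f^{(5)}(24) − f^{(5)}(4)] = 1/30240 × (2.17193e-05 − 0.000220131) = -6.56124e-09.
Running total after k=3: 73.9532.
k=4: B_{8}/(8)! × [f^{(7)}(24) − f^{(7)}(4)] = −1/1209600 × (3.06885e-07 − 2.60405e-06) = 1.89911e-12.

S_4 ≈ 73.9532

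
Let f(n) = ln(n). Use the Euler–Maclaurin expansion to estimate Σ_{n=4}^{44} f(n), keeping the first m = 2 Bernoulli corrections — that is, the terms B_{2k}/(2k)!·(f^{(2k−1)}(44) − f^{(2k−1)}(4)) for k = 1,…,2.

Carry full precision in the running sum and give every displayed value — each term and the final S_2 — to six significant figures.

S_2 ≈ 123.526

The integral term ∫_4^44 ln(x) dx = 120.959.
Endpoint term: (f(4) + f(44))/2 = (1.38629 + 3.78419)/2 = 2.58524.
So far: 123.544.
Correction k=1: B_{2}/2! · (f^{(1)}(44) − f^{(1)}(4)) = 1/12 · (0.0227273 − 0.250000) = -0.0189394.
Partial sum through k=1: 123.525.
Correction k=2: B_{4}/4! · (f^{(3)}(44) − f^{(3)}(4)) = −1/720 · (2.34786e-05 − 0.0312500) = 4.33702e-05.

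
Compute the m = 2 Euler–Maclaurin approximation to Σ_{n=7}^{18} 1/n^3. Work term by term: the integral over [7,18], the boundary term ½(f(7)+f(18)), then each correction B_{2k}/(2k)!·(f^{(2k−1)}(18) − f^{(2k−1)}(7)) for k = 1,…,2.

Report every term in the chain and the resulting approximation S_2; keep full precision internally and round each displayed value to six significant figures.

S_2 ≈ 0.0103054

The integral term ∫_7^18 1/x^3 dx = 0.00866087.
Boundary: ½(f(7) + f(18)) = ½(0.00291545 + 0.000171468) = 0.00154346.
So far: 0.0102043.
Order-1 term: 1/12 · (-2.85780e-05 − (-0.00124948)) = 0.000101742.
After k=1: 0.0103061.
Order-2 term: −1/720 · (-1.76407e-06 − (-0.000509992)) = -7.05872e-07.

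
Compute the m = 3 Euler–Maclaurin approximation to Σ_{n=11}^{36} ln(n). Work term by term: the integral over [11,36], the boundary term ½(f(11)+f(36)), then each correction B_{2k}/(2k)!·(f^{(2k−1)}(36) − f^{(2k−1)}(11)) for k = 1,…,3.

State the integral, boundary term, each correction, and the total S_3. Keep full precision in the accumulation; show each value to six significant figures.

The integral term ∫_11^36 ln(x) dx = 77.6298.
Endpoint term: (f(11) + f(36))/2 = (2.39790 + 3.58352)/2 = 2.99071.
Running total after boundary: 80.6205.
Correction k=1: B_{2}/2! · (f^{(1)}(36) − f^{(1)}(11)) = 1/12 · (0.0277778 − 0.0909091) = -0.00526094.
Partial sum through k=1: 80.6153.
Correction k=2: B_{4}/4! · (f^{(3)}(36) − f^{(3)}(11)) = −1/720 · (4.28669e-05 − 0.00150263) = 2.02745e-06.
Partial sum through k=2: 80.6153.
Correction k=3: B_{6}/6! · (f^{(5)}(36) − f^{(5)}(11)) = 1/30240 · (3.96916e-07 − 0.000149021) = -4.91482e-09.

S_3 ≈ 80.6153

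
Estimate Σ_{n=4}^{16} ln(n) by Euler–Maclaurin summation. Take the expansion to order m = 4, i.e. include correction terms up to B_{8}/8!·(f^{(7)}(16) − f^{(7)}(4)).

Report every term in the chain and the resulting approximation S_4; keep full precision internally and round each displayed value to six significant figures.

The integral term ∫_4^16 ln(x) dx = 26.8162.
Endpoint term: (f(4) + f(16))/2 = (1.38629 + 2.77259)/2 = 2.07944.
Running total after boundary: 28.8957.
k=1: B_{2}/(2)! × [f^{(1)}(16) − f^{(1)}(4)] = 1/12 × (0.0625000 − 0.250000) = -0.0156250.
After k=1: 28.8801.
k=2: B_{4}/(4)! × [f^{(3)}(16) − f^{(3)}(4)] = −1/720 × (0.000488281 − 0.0312500) = 4.27246e-05.
After k=2: 28.8801.
k=3: B_{6}/(6)! × [f^{(5)}(16) − f^{(5)}(4)] = 1/30240 × (2.28882e-05 − 0.0234375) = -7.74293e-07.
After k=3: 28.8801.
k=4: B_{8}/(8)! × [f^{(7)}(16) − f^{(7)}(4)] = −1/1209600 × (2.68221e-06 − 0.0439453) = 3.63282e-08.

S_4 ≈ 28.8801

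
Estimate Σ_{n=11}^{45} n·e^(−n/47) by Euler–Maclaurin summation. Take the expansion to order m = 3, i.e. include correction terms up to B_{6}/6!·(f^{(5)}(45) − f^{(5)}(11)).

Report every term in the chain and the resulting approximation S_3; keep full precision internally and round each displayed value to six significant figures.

The integral term ∫_11^45 x·e^(−x/47) dx = 497.299.
½[f(11) + f(45)] = ½[8.70461 + 17.2742] = 12.9894.
Integral + boundary = 510.289.
k=1: B_{2}/(2)! × [f^{(1)}(45) − f^{(1)}(11)] = 1/12 × (0.0163350 − 0.606124) = -0.0491491.
Running total after k=1: 510.239.
k=2: B_{4}/(4)! × [f^{(3)}(45) − f^{(3)}(11)] = −1/720 × (0.000354947 − 0.000990847) = 8.83193e-07.
Running total after k=2: 510.239.
k=3: B_{6}/(6)! × [f^{(5)}(45) − f^{(5)}(11)] = 1/30240 × (3.18017e-07 − 7.72886e-07) = -1.50420e-11.

S_3 ≈ 510.239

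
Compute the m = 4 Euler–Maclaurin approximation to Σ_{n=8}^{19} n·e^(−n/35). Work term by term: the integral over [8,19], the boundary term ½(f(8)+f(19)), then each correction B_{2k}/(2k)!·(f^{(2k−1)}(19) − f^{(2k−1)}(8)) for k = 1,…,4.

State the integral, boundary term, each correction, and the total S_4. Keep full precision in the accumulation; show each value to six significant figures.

S_4 ≈ 107.905

∫_8^19 x·e^(−x/35) dx evaluates to 99.2307.
½[f(8) + f(19)] = ½[6.36536 + 11.0406] = 8.70299.
Integral + boundary = 107.934.
Order-1 term: 1/12 · (0.265639 − 0.613802) = -0.0290136.
Partial sum through k=1: 107.905.
Order-2 term: −1/720 · (0.00116556 − 0.00180012) = 8.81327e-07.
Partial sum through k=2: 107.905.
Order-3 term: 1/30240 · (1.72594e-06 − 2.52993e-06) = -2.65872e-11.
Partial sum through k=3: 107.905.
Order-4 term: −1/1209600 · (2.04114e-09 − 2.93093e-09) = 7.35605e-16.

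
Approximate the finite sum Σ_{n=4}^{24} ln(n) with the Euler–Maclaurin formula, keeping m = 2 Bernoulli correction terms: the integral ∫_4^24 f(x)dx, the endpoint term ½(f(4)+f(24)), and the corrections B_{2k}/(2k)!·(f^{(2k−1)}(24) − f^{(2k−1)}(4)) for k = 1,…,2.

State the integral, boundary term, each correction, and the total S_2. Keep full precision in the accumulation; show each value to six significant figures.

S_2 ≈ 52.9930

The integral term ∫_4^24 ln(x) dx = 50.7281.
½[f(4) + f(24)] = ½[1.38629 + 3.17805] = 2.28217.
Integral + boundary = 53.0103.
k=1: B_{2}/(2)! × [f^{(1)}(24) − f^{(1)}(4)] = 1/12 × (0.0416667 − 0.250000) = -0.0173611.
Partial sum through k=1: 52.9929.
k=2: B_{4}/(4)! × [f^{(3)}(24) − f^{(3)}(4)] = −1/720 × (0.000144676 − 0.0312500) = 4.32018e-05.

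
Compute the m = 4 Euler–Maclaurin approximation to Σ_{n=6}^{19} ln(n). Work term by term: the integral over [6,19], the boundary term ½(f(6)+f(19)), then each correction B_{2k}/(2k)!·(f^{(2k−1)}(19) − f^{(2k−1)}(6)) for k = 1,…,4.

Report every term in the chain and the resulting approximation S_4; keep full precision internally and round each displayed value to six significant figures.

S_4 ≈ 34.5524

∫_6^19 ln(x) dx evaluates to 32.1938.
Boundary: ½(f(6) + f(19)) = ½(1.79176 + 2.94444) = 2.36810.
So far: 34.5619.
Order-1 term: 1/12 · (0.0526316 − 0.166667) = -0.00950292.
Running total after k=1: 34.5524.
Order-2 term: −1/720 · (0.000291588 − 0.00925926) = 1.24551e-05.
Running total after k=2: 34.5524.
Order-3 term: 1/30240 · (9.69267e-06 − 0.00308642) = -1.01744e-07.
Running total after k=3: 34.5524.
Order-4 term: −1/1209600 · (8.05485e-07 − 0.00257202) = 2.12567e-09.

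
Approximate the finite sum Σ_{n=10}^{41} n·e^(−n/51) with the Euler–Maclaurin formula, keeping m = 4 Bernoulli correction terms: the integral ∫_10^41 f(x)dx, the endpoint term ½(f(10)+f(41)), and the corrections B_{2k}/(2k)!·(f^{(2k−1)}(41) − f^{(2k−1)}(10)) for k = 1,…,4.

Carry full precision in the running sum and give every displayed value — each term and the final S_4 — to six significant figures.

S_4 ≈ 470.317

∫_10^41 x·e^(−x/51) dx evaluates to 457.079.
Boundary: ½(f(10) + f(41)) = ½(8.21948 + 18.3504) = 13.2849.
Integral + boundary = 470.364.
Correction k=1: B_{2}/2! · (f^{(1)}(41) − f^{(1)}(10)) = 1/12 · (0.0877589 − 0.660782) = -0.0477519.
Partial sum through k=1: 470.317.
Correction k=2: B_{4}/4! · (f^{(3)}(41) − f^{(3)}(10)) = −1/720 · (0.000377893 − 0.000886073) = 7.05806e-07.
Partial sum through k=2: 470.317.
Correction k=3: B_{6}/6! · (f^{(5)}(41) − f^{(5)}(10)) = 1/30240 · (2.77603e-07 − 5.83659e-07) = -1.01209e-11.
Partial sum through k=3: 470.317.
Correction k=4: B_{8}/8! · (f^{(7)}(41) − f^{(7)}(10)) = −1/1209600 · (1.57600e-10 − 3.17821e-10) = 1.32457e-16.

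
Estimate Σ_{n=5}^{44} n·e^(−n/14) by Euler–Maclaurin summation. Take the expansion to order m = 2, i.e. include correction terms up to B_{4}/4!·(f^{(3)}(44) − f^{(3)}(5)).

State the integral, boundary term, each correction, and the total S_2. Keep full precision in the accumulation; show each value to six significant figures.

The integral term ∫_5^44 x·e^(−x/14) dx = 151.068.
Endpoint term: (f(5) + f(44))/2 = (3.49836 + 1.89901)/2 = 2.69869.
Running total after boundary: 153.766.
Correction k=1: B_{2}/2! · (f^{(1)}(44) − f^{(1)}(5)) = 1/12 · (-0.0924842 − 0.449789) = -0.0451895.
Partial sum through k=1: 153.721.
Correction k=2: B_{4}/4! · (f^{(3)}(44) − f^{(3)}(5)) = −1/720 · (-3.14572e-05 − 0.00943436) = 1.31470e-05.

S_2 ≈ 153.721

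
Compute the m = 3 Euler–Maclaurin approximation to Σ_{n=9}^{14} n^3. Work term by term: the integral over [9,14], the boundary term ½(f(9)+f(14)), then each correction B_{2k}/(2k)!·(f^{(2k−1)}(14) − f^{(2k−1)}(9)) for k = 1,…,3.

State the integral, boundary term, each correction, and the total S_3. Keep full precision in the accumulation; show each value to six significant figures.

∫_9^14 x^3 dx evaluates to 7963.75.
Endpoint term: (f(9) + f(14))/2 = (729.000 + 2744.00)/2 = 1736.50.
Running total after boundary: 9700.25.
Correction k=1: B_{2}/2! · (f^{(1)}(14) − f^{(1)}(9)) = 1/12 · (588.000 − 243.000) = 28.7500.
After k=1: 9729.00.
Correction k=2: B_{4}/4! · (f^{(3)}(14) − f^{(3)}(9)) = −1/720 · (6.00000 − 6.00000) = 0.00000.
After k=2: 9729.00.
Correction k=3: B_{6}/6! · (f^{(5)}(14) − f^{(5)}(9)) = 1/30240 · (0.00000 − 0.00000) = 0.00000.

S_3 ≈ 9729.00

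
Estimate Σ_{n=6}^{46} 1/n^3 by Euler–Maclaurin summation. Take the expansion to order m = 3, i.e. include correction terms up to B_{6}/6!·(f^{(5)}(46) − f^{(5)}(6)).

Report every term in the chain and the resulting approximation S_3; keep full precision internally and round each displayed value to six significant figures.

∫_6^46 1/x^3 dx evaluates to 0.0136526.
Endpoint term: (f(6) + f(46))/2 = (0.00462963 + 1.02737e-05)/2 = 0.00231995.
Integral + boundary = 0.0159725.
k=1: B_{2}/(2)! × [f^{(1)}(46) − f^{(1)}(6)] = 1/12 × (-6.70023e-07 − (-0.00231481)) = 0.000192845.
Running total after k=1: 0.0161654.
k=2: B_{4}/(4)! × [f^{(3)}(46) − f^{(3)}(6)] = −1/720 × (-6.33292e-09 − (-0.00128601)) = -1.78611e-06.
Running total after k=2: 0.0161636.
k=3: B_{6}/(6)! × [f^{(5)}(46) − f^{(5)}(6)] = 1/30240 × (-1.25701e-10 − (-0.00150034)) = 4.96145e-08.

S_3 ≈ 0.0161637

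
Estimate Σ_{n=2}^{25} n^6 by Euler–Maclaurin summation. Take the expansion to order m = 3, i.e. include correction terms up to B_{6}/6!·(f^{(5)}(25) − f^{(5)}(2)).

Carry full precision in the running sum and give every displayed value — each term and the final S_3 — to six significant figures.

∫_2^25 x^6 dx evaluates to 8.71931e+08.
Endpoint term: (f(2) + f(25))/2 = (64.0000 + 2.44141e+08)/2 = 1.22070e+08.
So far: 9.94001e+08.
Correction k=1: B_{2}/2! · (f^{(1)}(25) − f^{(1)}(2)) = 1/12 · (5.85938e+07 − 192.000) = 4.88280e+06.
Running total after k=1: 9.98884e+08.
Correction k=2: B_{4}/4! · (f^{(3)}(25) − f^{(3)}(2)) = −1/720 · (1.87500e+06 − 960.000) = -2602.83.
Running total after k=2: 9.98881e+08.
Correction k=3: B_{6}/6! · (f^{(5)}(25) − f^{(5)}(2)) = 1/30240 · (18000.0 − 1440.00) = 0.547619.

S_3 ≈ 9.98881e+08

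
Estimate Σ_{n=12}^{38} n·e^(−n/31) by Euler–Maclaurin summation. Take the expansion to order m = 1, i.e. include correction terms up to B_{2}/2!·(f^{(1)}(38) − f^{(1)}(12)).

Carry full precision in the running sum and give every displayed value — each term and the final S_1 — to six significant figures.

S_1 ≈ 286.910

∫_12^38 x·e^(−x/31) dx evaluates to 277.300.
Endpoint term: (f(12) + f(38))/2 = (8.14830 + 11.1538)/2 = 9.65105.
Running total after boundary: 286.951.
k=1: B_{2}/(2)! × [f^{(1)}(38) − f^{(1)}(12)] = 1/12 × (-0.0662789 − 0.416177) = -0.0402046.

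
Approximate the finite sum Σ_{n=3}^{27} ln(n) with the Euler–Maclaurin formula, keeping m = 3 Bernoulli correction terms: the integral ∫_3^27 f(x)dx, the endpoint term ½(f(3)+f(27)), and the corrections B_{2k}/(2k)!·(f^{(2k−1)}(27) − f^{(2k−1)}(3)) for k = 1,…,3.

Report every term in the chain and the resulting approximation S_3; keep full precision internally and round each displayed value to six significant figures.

S_3 ≈ 63.8644

Integral: ∫_3^27 ln(x) dx = 61.6918.
Endpoint term: (f(3) + f(27))/2 = (1.09861 + 3.29584)/2 = 2.19722.
Integral + boundary = 63.8890.
Order-1 term: 1/12 · (0.0370370 − 0.333333) = -0.0246914.
Running total after k=1: 63.8643.
Order-2 term: −1/720 · (0.000101611 − 0.0740741) = 0.000102740.
Running total after k=2: 63.8644.
Order-3 term: 1/30240 · (1.67260e-06 − 0.0987654) = -3.26600e-06.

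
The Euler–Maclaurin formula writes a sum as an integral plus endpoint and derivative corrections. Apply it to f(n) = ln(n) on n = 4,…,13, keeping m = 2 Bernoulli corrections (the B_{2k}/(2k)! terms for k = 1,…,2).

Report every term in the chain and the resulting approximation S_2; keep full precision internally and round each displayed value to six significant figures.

S_2 ≈ 20.7604

The integral term ∫_4^13 ln(x) dx = 18.7992.
½[f(4) + f(13)] = ½[1.38629 + 2.56495] = 1.97562.
Running total after boundary: 20.7748.
Correction k=1: B_{2}/2! · (f^{(1)}(13) − f^{(1)}(4)) = 1/12 · (0.0769231 − 0.250000) = -0.0144231.
Running total after k=1: 20.7604.
Correction k=2: B_{4}/4! · (f^{(3)}(13) − f^{(3)}(4)) = −1/720 · (0.000910332 − 0.0312500) = 4.21384e-05.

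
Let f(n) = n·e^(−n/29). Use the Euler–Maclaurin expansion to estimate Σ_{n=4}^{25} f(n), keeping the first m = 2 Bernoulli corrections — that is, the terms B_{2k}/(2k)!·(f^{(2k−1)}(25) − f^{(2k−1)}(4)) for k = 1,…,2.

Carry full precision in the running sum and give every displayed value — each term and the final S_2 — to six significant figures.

S_2 ≈ 179.360

∫_4^25 x·e^(−x/29) dx evaluates to 172.397.
Boundary: ½(f(4) + f(25)) = ½(3.48464 + 10.5572) = 7.02091.
So far: 179.418.
k=1: B_{2}/(2)! × [f^{(1)}(25) − f^{(1)}(4)] = 1/12 × (0.0582465 − 0.750999) = -0.0577294.
Partial sum through k=1: 179.360.
k=2: B_{4}/(4)! × [f^{(3)}(25) − f^{(3)}(4)] = −1/720 × (0.00107351 − 0.00296470) = 2.62666e-06.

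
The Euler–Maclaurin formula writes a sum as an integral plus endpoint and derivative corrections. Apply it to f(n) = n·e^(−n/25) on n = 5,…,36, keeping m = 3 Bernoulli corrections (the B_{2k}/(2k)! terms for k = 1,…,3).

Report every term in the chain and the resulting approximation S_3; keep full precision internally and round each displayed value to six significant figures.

Integral: ∫_5^36 x·e^(−x/25) dx = 252.733.
Boundary: ½(f(5) + f(36)) = ½(4.09365 + 8.52940) = 6.31153.
Integral + boundary = 259.045.
k=1: B_{2}/(2)! × [f^{(1)}(36) − f^{(1)}(5)] = 1/12 × (-0.104248 − 0.654985) = -0.0632694.
Partial sum through k=1: 258.981.
k=2: B_{4}/(4)! × [f^{(3)}(36) − f^{(3)}(5)] = −1/720 × (0.000591372 − 0.00366791) = 4.27298e-06.
Partial sum through k=2: 258.981.
k=3: B_{6}/(6)! × [f^{(5)}(36) − f^{(5)}(5)] = 1/30240 × (2.15926e-06 − 1.00606e-05) = -2.61286e-10.

S_3 ≈ 258.981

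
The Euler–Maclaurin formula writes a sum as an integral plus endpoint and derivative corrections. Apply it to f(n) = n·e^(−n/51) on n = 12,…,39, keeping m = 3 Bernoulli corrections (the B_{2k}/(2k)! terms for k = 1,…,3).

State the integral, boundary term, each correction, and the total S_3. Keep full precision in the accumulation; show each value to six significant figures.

S_3 ≈ 416.624

Integral: ∫_12^39 x·e^(−x/51) dx = 402.846.
½[f(12) + f(39)] = ½[9.48406 + 18.1534] = 13.8187.
Running total after boundary: 416.665.
Order-1 term: 1/12 · (0.109523 − 0.604376) = -0.0412378.
Running total after k=1: 416.624.
Order-2 term: −1/720 · (0.000400025 − 0.000840082) = 6.11191e-07.
Running total after k=2: 416.624.
Order-3 term: 1/30240 · (2.91404e-07 − 5.56632e-07) = -8.77078e-12.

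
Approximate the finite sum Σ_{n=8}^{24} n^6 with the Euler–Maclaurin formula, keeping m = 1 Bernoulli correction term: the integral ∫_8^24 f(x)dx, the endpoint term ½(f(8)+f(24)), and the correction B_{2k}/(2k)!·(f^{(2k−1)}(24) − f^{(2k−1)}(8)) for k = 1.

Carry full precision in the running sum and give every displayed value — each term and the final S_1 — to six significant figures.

Integral: ∫_8^24 x^6 dx = 6.54911e+08.
Endpoint term: (f(8) + f(24))/2 = (262144 + 1.91103e+08)/2 = 9.56826e+07.
So far: 7.50593e+08.
Correction k=1: B_{2}/2! · (f^{(1)}(24) − f^{(1)}(8)) = 1/12 · (4.77757e+07 − 196608) = 3.96493e+06.

S_1 ≈ 7.54558e+08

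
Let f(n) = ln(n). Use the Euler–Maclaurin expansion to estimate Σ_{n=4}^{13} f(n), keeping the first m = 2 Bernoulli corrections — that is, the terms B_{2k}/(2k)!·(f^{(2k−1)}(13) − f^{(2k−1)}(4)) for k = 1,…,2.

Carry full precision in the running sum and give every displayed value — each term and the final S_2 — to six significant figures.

Integral: ∫_4^13 ln(x) dx = 18.7992.
Boundary: ½(f(4) + f(13)) = ½(1.38629 + 2.56495) = 1.97562.
Running total after boundary: 20.7748.
Correction k=1: B_{2}/2! · (f^{(1)}(13) − f^{(1)}(4)) = 1/12 · (0.0769231 − 0.250000) = -0.0144231.
After k=1: 20.7604.
Correction k=2: B_{4}/4! · (f^{(3)}(13) − f^{(3)}(4)) = −1/720 · (0.000910332 − 0.0312500) = 4.21384e-05.

S_2 ≈ 20.7604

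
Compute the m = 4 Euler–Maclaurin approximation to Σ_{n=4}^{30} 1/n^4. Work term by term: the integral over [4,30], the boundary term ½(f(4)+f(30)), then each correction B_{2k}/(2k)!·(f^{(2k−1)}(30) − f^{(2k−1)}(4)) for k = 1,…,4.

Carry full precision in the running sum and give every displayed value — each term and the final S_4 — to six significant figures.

Integral: ∫_4^30 1/x^4 dx = 0.00519599.
½[f(4) + f(30)] = ½[0.00390625 + 1.23457e-06] = 0.00195374.
Running total after boundary: 0.00714973.
k=1: B_{2}/(2)! × [f^{(1)}(30) − f^{(1)}(4)] = 1/12 × (-1.64609e-07 − (-0.00390625)) = 0.000325507.
Running total after k=1: 0.00747524.
k=2: B_{4}/(4)! × [f^{(3)}(30) − f^{(3)}(4)] = −1/720 × (-5.48697e-09 − (-0.00732422)) = -1.01725e-05.
Running total after k=2: 0.00746506.
k=3: B_{6}/(6)! × [f^{(5)}(30) − f^{(5)}(4)] = 1/30240 × (-3.41411e-10 − (-0.0256348)) = 8.47710e-07.
Running total after k=3: 0.00746591.
k=4: B_{8}/(8)! × [f^{(7)}(30) − f^{(7)}(4)] = −1/1209600 × (-3.41411e-11 − (-0.144196)) = -1.19209e-07.

S_4 ≈ 0.00746579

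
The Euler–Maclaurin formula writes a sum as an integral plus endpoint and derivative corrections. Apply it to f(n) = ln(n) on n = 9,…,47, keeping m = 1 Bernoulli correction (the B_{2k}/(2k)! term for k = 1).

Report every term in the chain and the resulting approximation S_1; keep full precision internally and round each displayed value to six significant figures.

The integral term ∫_9^47 ln(x) dx = 123.182.
Boundary: ½(f(9) + f(47)) = ½(2.19722 + 3.85015) = 3.02369.
Running total after boundary: 126.206.
k=1: B_{2}/(2)! × [f^{(1)}(47) − f^{(1)}(9)] = 1/12 × (0.0212766 − 0.111111) = -0.00748621.

S_1 ≈ 126.198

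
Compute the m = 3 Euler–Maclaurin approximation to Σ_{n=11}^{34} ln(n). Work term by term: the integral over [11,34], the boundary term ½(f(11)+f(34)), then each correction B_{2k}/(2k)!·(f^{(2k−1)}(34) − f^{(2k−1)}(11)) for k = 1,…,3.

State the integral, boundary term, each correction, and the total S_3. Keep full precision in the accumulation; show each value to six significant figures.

The integral term ∫_11^34 ln(x) dx = 70.5194.
½[f(11) + f(34)] = ½[2.39790 + 3.52636] = 2.96213.
Integral + boundary = 73.4815.
Order-1 term: 1/12 · (0.0294118 − 0.0909091) = -0.00512478.
Running total after k=1: 73.4764.
Order-2 term: −1/720 · (5.08854e-05 − 0.00150263) = 2.01631e-06.
Running total after k=2: 73.4764.
Order-3 term: 1/30240 · (5.28222e-07 − 0.000149021) = -4.91048e-09.

S_3 ≈ 73.4764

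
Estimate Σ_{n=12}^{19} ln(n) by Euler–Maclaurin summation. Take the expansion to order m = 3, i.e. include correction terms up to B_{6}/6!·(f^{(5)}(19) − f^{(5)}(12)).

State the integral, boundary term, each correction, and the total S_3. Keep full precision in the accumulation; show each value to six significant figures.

∫_12^19 ln(x) dx evaluates to 19.1255.
Boundary: ½(f(12) + f(19)) = ½(2.48491 + 2.94444) = 2.71467.
Integral + boundary = 21.8401.
k=1: B_{2}/(2)! × [f^{(1)}(19) − f^{(1)}(12)] = 1/12 × (0.0526316 − 0.0833333) = -0.00255848.
Running total after k=1: 21.8376.
k=2: B_{4}/(4)! × [f^{(3)}(19) − f^{(3)}(12)] = −1/720 × (0.000291588 − 0.00115741) = 1.20253e-06.
Running total after k=2: 21.8376.
k=3: B_{6}/(6)! × [f^{(5)}(19) − f^{(5)}(12)] = 1/30240 × (9.69267e-06 − 9.64506e-05) = -2.86898e-09.

S_3 ≈ 21.8376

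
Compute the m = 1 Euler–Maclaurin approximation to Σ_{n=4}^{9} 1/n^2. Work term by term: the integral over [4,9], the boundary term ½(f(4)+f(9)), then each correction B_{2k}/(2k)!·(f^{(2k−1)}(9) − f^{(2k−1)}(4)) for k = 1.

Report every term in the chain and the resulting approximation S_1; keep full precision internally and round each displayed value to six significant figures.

S_1 ≈ 0.178687

Integral: ∫_4^9 1/x^2 dx = 0.138889.
½[f(4) + f(9)] = ½[0.0625000 + 0.0123457] = 0.0374228.
Integral + boundary = 0.176312.
k=1: B_{2}/(2)! × [f^{(1)}(9) − f^{(1)}(4)] = 1/12 × (-0.00274348 − (-0.0312500)) = 0.00237554.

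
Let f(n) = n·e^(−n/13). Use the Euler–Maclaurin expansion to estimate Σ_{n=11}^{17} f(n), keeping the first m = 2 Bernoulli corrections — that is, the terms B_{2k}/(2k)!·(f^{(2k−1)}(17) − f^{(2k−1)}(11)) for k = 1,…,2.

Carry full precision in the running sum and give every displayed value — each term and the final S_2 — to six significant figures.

The integral term ∫_11^17 x·e^(−x/13) dx = 28.3944.
½[f(11) + f(17)] = ½[4.71968 + 4.59754] = 4.65861.
So far: 33.0530.
k=1: B_{2}/(2)! × [f^{(1)}(17) − f^{(1)}(11)] = 1/12 × (-0.0832134 − 0.0660095) = -0.0124352.
After k=1: 33.0406.
k=2: B_{4}/(4)! × [f^{(3)}(17) − f^{(3)}(11)] = −1/720 × (0.00270813 − 0.00546825) = 3.83350e-06.

S_2 ≈ 33.0406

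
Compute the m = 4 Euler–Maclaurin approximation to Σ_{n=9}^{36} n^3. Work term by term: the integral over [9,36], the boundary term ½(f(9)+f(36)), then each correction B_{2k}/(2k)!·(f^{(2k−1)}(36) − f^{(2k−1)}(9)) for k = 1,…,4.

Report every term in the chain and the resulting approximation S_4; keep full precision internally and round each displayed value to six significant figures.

S_4 ≈ 442260

The integral term ∫_9^36 x^3 dx = 418264.
Endpoint term: (f(9) + f(36))/2 = (729.000 + 46656.0)/2 = 23692.5.
Integral + boundary = 441956.
Order-1 term: 1/12 · (3888.00 − 243.000) = 303.750.
Running total after k=1: 442260.
Order-2 term: −1/720 · (6.00000 − 6.00000) = 0.00000.
Running total after k=2: 442260.
Order-3 term: 1/30240 · (0.00000 − 0.00000) = 0.00000.
Running total after k=3: 442260.
Order-4 term: −1/1209600 · (0.00000 − 0.00000) = 0.00000.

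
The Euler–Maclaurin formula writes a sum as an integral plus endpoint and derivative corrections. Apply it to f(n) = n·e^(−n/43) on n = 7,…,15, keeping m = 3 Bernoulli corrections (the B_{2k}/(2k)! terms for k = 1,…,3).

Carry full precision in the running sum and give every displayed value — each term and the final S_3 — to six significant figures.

Integral: ∫_7^15 x·e^(−x/43) dx = 67.4665.
Endpoint term: (f(7) + f(15))/2 = (5.94838 + 10.5826)/2 = 8.26550.
Running total after boundary: 75.7320.
Correction k=1: B_{2}/2! · (f^{(1)}(15) − f^{(1)}(7)) = 1/12 · (0.459401 − 0.711435) = -0.0210028.
After k=1: 75.7110.
Correction k=2: B_{4}/4! · (f^{(3)}(15) − f^{(3)}(7)) = −1/720 · (0.00101158 − 0.00130393) = 4.06042e-07.
After k=2: 75.7110.
Correction k=3: B_{6}/6! · (f^{(5)}(15) − f^{(5)}(7)) = 1/30240 · (9.59820e-07 − 1.20233e-06) = -8.01936e-12.

S_3 ≈ 75.7110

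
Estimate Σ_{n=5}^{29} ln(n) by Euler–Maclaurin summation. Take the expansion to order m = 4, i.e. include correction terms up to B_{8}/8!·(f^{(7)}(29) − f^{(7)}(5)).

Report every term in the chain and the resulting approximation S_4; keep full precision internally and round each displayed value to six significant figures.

S_4 ≈ 68.0790

∫_5^29 ln(x) dx evaluates to 65.6044.
Endpoint term: (f(5) + f(29))/2 = (1.60944 + 3.36730)/2 = 2.48837.
Running total after boundary: 68.0928.
k=1: B_{2}/(2)! × [f^{(1)}(29) − f^{(1)}(5)] = 1/12 × (0.0344828 − 0.200000) = -0.0137931.
After k=1: 68.0790.
k=2: B_{4}/(4)! × [f^{(3)}(29) − f^{(3)}(5)] = −1/720 × (8.20042e-05 − 0.0160000) = 2.21083e-05.
After k=2: 68.0790.
k=3: B_{6}/(6)! × [f^{(5)}(29) − f^{(5)}(5)] = 1/30240 × (1.17010e-06 − 0.00768000) = -2.53930e-07.
After k=3: 68.0790.
k=4: B_{8}/(8)! × [f^{(7)}(29) − f^{(7)}(5)] = −1/1209600 × (4.17394e-08 − 0.00921600) = 7.61901e-09.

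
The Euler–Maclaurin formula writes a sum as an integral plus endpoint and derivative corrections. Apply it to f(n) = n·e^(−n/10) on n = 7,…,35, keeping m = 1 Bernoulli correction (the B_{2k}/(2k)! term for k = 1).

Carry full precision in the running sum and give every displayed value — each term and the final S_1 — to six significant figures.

∫_7^35 x·e^(−x/10) dx evaluates to 70.8307.
½[f(7) + f(35)] = ½[3.47610 + 1.05691] = 2.26650.
So far: 73.0972.
k=1: B_{2}/(2)! × [f^{(1)}(35) − f^{(1)}(7)] = 1/12 × (-0.0754935 − 0.148976) = -0.0187058.

S_1 ≈ 73.0785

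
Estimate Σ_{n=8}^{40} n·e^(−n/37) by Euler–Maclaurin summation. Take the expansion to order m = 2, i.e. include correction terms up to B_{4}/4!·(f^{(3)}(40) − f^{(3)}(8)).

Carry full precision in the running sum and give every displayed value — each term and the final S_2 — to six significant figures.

∫_8^40 x·e^(−x/37) dx evaluates to 374.797.
½[f(8) + f(40)] = ½[6.44449 + 13.5691] = 10.0068.
So far: 384.804.
Order-1 term: 1/12 · (-0.0275050 − 0.631386) = -0.0549076.
Partial sum through k=1: 384.749.
Order-2 term: −1/720 · (0.000475495 − 0.00163806) = 1.61468e-06.

S_2 ≈ 384.749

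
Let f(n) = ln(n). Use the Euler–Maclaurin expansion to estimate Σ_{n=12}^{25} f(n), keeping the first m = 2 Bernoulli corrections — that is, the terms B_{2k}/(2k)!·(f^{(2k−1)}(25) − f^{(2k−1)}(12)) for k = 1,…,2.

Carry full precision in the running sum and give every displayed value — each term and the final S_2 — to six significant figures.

∫_12^25 ln(x) dx evaluates to 37.6530.
Boundary: ½(f(12) + f(25)) = ½(2.48491 + 3.21888) = 2.85189.
Integral + boundary = 40.5049.
k=1: B_{2}/(2)! × [f^{(1)}(25) − f^{(1)}(12)] = 1/12 × (0.0400000 − 0.0833333) = -0.00361111.
Partial sum through k=1: 40.5013.
k=2: B_{4}/(4)! × [f^{(3)}(25) − f^{(3)}(12)] = −1/720 × (0.000128000 − 0.00115741) = 1.42973e-06.

S_2 ≈ 40.5013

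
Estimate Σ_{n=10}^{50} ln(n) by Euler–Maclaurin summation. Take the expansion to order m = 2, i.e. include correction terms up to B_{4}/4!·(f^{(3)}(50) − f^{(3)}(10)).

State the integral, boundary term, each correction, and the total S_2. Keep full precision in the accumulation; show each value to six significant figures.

S_2 ≈ 135.676

Integral: ∫_10^50 ln(x) dx = 132.575.
Boundary: ½(f(10) + f(50)) = ½(2.30259 + 3.91202) = 3.10730.
Integral + boundary = 135.683.
k=1: B_{2}/(2)! × [f^{(1)}(50) − f^{(1)}(10)] = 1/12 × (0.0200000 − 0.100000) = -0.00666667.
Partial sum through k=1: 135.676.
k=2: B_{4}/(4)! × [f^{(3)}(50) − f^{(3)}(10)] = −1/720 × (1.60000e-05 − 0.00200000) = 2.75556e-06.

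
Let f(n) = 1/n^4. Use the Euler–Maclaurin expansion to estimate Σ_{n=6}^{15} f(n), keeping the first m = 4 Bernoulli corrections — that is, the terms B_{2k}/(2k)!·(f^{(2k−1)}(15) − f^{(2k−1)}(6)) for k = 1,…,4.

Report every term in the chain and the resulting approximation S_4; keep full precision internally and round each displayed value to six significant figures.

S_4 ≈ 0.00188198

The integral term ∫_6^15 1/x^4 dx = 0.00144444.
Boundary: ½(f(6) + f(15)) = ½(0.000771605 + 1.97531e-05) = 0.000395679.
So far: 0.00184012.
Order-1 term: 1/12 · (-5.26749e-06 − (-0.000514403)) = 4.24280e-05.
After k=1: 0.00188255.
Order-2 term: −1/720 · (-7.02332e-07 − (-0.000428669)) = -5.94399e-07.
After k=2: 0.00188196.
Order-3 term: 1/30240 · (-1.74803e-07 − (-0.000666819)) = 2.20451e-08.
After k=3: 0.00188198.
Order-4 term: −1/1209600 · (-6.99210e-08 − (-0.00166705)) = -1.37812e-09.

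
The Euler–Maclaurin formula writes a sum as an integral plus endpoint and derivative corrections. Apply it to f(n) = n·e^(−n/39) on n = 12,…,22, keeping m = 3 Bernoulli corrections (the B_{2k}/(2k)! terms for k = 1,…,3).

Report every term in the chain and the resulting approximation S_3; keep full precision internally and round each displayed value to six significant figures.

The integral term ∫_12^22 x·e^(−x/39) dx = 108.854.
Endpoint term: (f(12) + f(22))/2 = (8.82170 + 12.5151)/2 = 10.6684.
So far: 119.522.
Order-1 term: 1/12 · (0.247969 − 0.508944) = -0.0217479.
After k=1: 119.500.
Order-2 term: −1/720 · (0.000911052 − 0.00130127) = 5.41965e-07.
After k=2: 119.500.
Order-3 term: 1/30240 · (1.09078e-06 − 1.49107e-06) = -1.32373e-11.

S_3 ≈ 119.500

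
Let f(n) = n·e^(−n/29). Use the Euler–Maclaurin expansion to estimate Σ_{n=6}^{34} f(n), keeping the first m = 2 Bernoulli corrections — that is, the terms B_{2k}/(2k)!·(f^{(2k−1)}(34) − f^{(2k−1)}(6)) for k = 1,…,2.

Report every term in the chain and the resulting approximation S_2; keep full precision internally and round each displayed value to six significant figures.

S_2 ≈ 267.272

The integral term ∫_6^34 x·e^(−x/29) dx = 259.627.
Endpoint term: (f(6) + f(34))/2 = (4.87862 + 10.5270)/2 = 7.70283.
Running total after boundary: 267.330.
Order-1 term: 1/12 · (-0.0533825 − 0.644875) = -0.0581882.
Partial sum through k=1: 267.272.
Order-2 term: −1/720 · (0.000672836 − 0.00270046) = 2.81614e-06.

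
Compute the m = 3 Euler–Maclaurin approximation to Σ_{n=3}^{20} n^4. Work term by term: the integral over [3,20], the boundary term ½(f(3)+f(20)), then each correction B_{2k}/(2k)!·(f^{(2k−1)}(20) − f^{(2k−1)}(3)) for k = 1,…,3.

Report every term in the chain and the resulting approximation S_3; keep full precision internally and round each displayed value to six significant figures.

S_3 ≈ 722649

∫_3^20 x^4 dx evaluates to 639951.
Endpoint term: (f(3) + f(20))/2 = (81.0000 + 160000)/2 = 80040.5.
Running total after boundary: 719992.
Order-1 term: 1/12 · (32000.0 − 108.000) = 2657.67.
After k=1: 722650.
Order-2 term: −1/720 · (480.000 − 72.0000) = -0.566667.
After k=2: 722649.
Order-3 term: 1/30240 · (0.00000 − 0.00000) = 0.00000.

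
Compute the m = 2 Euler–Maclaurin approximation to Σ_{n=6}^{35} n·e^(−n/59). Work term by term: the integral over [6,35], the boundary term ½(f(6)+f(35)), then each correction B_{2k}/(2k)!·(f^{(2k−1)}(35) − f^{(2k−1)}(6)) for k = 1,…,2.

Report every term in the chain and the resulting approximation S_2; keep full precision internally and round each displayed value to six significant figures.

S_2 ≈ 412.091

∫_6^35 x·e^(−x/59) dx evaluates to 399.760.
Endpoint term: (f(6) + f(35))/2 = (5.41983 + 19.3391)/2 = 12.3795.
Running total after boundary: 412.140.
k=1: B_{2}/(2)! × [f^{(1)}(35) − f^{(1)}(6)] = 1/12 × (0.224764 − 0.811444) = -0.0488900.
After k=1: 412.091.
k=2: B_{4}/(4)! × [f^{(3)}(35) − f^{(3)}(6)] = −1/720 × (0.000382032 − 0.000752098) = 5.13980e-07.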